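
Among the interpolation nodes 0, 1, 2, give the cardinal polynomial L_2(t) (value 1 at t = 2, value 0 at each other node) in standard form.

L_2(t) = (1/2)t^2 - (1/2)t

L_2(t) = t(t - 1) / [(2)·(1)]
       = (t^2 - t) / (2)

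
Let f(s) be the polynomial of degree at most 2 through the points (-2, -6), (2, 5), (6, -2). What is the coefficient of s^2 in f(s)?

-9/16

Build the Lagrange basis polynomials:
L_0(s) = (s - 2)(s - 6) / [32] = (1/32)s^2 - (1/4)s + 3/8
L_1(s) = (s + 2)(s - 6) / [-16] = -(1/16)s^2 + (1/4)s + 3/4
L_2(s) = (s + 2)(s - 2) / [32] = (1/32)s^2 - 1/8
f(s) = (-6)·L_0 + 5·L_1 + (-2)·L_2
Only the coefficient of s^2 is needed; take it from each L_i and combine:
(-6)·(1/32) + 5·(-1/16) + (-2)·(1/32) = -9/16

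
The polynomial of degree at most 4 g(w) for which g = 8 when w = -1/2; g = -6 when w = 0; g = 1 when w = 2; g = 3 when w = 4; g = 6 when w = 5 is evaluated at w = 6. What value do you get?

Using Newton's divided-difference form:
g[-1/2,0] = (-6 - 8) / (0 - (-1/2)) = -28
g[0,2] = (1 - (-6)) / (2 - 0) = 7/2
g[2,4] = (3 - 1) / (4 - 2) = 1
g[4,5] = (6 - 3) / (5 - 4) = 3
g[-1/2,0,2] = (7/2 - (-28)) / (2 - (-1/2)) = 63/5
g[0,2,4] = (1 - 7/2) / (4 - 0) = -5/8
g[2,4,5] = (3 - 1) / (5 - 2) = 2/3
g[-1/2,0,2,4] = (-5/8 - 63/5) / (4 - (-1/2)) = -529/180
g[0,2,4,5] = (2/3 - (-5/8)) / (5 - 0) = 31/120
g[-1/2,0,2,4,5] = (31/120 - (-529/180)) / (5 - (-1/2)) = 1151/1980
g(6) = 8 + (-28)·(13/2) + (63/5)·(13/2)·(6) + (-529/180)·(13/2)·(6)·(4) + (1151/1980)·(13/2)·(6)·(4)·(2) = 1330/33

1330/33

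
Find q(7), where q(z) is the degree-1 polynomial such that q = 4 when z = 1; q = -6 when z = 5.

Evaluate each Lagrange basis at z = 7:
L_0(7) = (2)/[(-4)] = -1/2
L_1(7) = (6)/[(4)] = 3/2
Sum: 4·(-1/2) + (-6)·(3/2) = -11

-11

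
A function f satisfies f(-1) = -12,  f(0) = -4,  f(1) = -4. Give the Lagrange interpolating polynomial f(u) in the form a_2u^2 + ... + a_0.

Build the Lagrange basis polynomials:
L_0(u) = u(u - 1) / [2] = (1/2)u^2 - (1/2)u
L_1(u) = (u + 1)(u - 1) / [-1] = -u^2 + 1
L_2(u) = (u + 1)u / [2] = (1/2)u^2 + (1/2)u
f(u) = (-12)·L_0 + (-4)·L_1 + (-4)·L_2
  (-12)·L_0(u) = -6u^2 + 6u
  (-4)·L_1(u) = 4u^2 - 4
  (-4)·L_2(u) = -2u^2 - 2u
Adding term by term: -4u^2 + 4u - 4

f(u) = -4u^2 + 4u - 4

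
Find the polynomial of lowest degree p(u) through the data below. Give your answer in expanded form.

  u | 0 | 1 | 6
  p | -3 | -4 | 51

Newton's divided differences:
p[0,1] = (-4 - (-3)) / (1 - 0) = -1
p[1,6] = (51 - (-4)) / (6 - 1) = 11
p[0,1,6] = (11 - (-1)) / (6 - 0) = 2
p(u) = -3 + (-1)·u + 2·u(u - 1)
Expanding: p(u) = 2u^2 - 3u - 3

p(u) = 2u^2 - 3u - 3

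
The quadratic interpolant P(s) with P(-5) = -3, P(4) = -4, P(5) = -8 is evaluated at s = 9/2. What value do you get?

-425/72

Using Newton's divided-difference form:
P[-5,4] = (-4 - (-3)) / (4 - (-5)) = -1/9
P[4,5] = (-8 - (-4)) / (5 - 4) = -4
P[-5,4,5] = (-4 - (-1/9)) / (5 - (-5)) = -7/18
P(9/2) = -3 + (-1/9)·(19/2) + (-7/18)·(19/2)·(1/2) = -425/72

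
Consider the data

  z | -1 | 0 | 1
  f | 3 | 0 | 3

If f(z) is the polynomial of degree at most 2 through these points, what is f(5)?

Evaluate each Lagrange basis at z = 5:
L_0(5) = (5)·(4)/[(-1)·(-2)] = 10
L_1(5) = (6)·(4)/[(1)·(-1)] = -24
L_2(5) = (6)·(5)/[(2)·(1)] = 15
Sum: 3·(10) + 0 + 3·(15) = 75

75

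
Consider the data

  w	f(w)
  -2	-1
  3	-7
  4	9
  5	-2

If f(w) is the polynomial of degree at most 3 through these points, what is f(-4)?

1517/5

L_0(-4) = (-7)·(-8)·(-9)/[(-5)·(-6)·(-7)] = 12/5
L_1(-4) = (-2)·(-8)·(-9)/[(5)·(-1)·(-2)] = -72/5
L_2(-4) = (-2)·(-7)·(-9)/[(6)·(1)·(-1)] = 21
L_3(-4) = (-2)·(-7)·(-8)/[(7)·(2)·(1)] = -8
Sum: (-1)·(12/5) + (-7)·(-72/5) + 9·(21) + (-2)·(-8) = 1517/5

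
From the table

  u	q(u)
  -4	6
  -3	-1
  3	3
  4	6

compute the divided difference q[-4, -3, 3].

23/21

q[-4,-3] = (-1 - 6) / (-3 - (-4)) = -7
q[-3,3] = (3 - (-1)) / (3 - (-3)) = 2/3
q[-4,-3,3] = (2/3 - (-7)) / (3 - (-4)) = 23/21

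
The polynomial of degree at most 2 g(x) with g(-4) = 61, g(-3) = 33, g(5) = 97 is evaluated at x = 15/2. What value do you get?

Evaluate each Lagrange basis at x = 15/2:
L_0(15/2) = (21/2)·(5/2)/[(-1)·(-9)] = 35/12
L_1(15/2) = (23/2)·(5/2)/[(1)·(-8)] = -115/32
L_2(15/2) = (23/2)·(21/2)/[(9)·(8)] = 161/96
Sum: 61·(35/12) + 33·(-115/32) + 97·(161/96) = 222

222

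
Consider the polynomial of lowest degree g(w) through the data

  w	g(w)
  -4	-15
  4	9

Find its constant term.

Build the Lagrange basis polynomials:
L_0(w) = (w - 4) / [-8] = -(1/8)w + 1/2
L_1(w) = (w + 4) / [8] = (1/8)w + 1/2
g(w) = (-15)·L_0 + 9·L_1
Only the constant term is needed; take it from each L_i and combine:
(-15)·(1/2) + 9·(1/2) = -3

-3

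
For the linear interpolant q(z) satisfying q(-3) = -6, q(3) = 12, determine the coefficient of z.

Build the Lagrange basis polynomials:
L_0(z) = (z - 3) / [-6] = -(1/6)z + 1/2
L_1(z) = (z + 3) / [6] = (1/6)z + 1/2
q(z) = (-6)·L_0 + 12·L_1
Only the coefficient of z is needed; take it from each L_i and combine:
(-6)·(-1/6) + 12·(1/6) = 3

3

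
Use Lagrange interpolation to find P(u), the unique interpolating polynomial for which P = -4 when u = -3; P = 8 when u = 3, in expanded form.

P(u) = 2u + 2

Build the Lagrange basis polynomials:
L_0(u) = (u - 3) / [-6] = -(1/6)u + 1/2
L_1(u) = (u + 3) / [6] = (1/6)u + 1/2
P(u) = (-4)·L_0 + 8·L_1
  (-4)·L_0(u) = (2/3)u - 2
  8·L_1(u) = (4/3)u + 4
Adding term by term: 2u + 2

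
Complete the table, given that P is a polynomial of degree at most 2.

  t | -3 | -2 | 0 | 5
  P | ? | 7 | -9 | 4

684/35

The 3 known values determine P uniquely (degree ≤ 2).
Evaluate each Lagrange basis at t = -3:
L_0(-3) = (-3)·(-8)/[(-2)·(-7)] = 12/7
L_1(-3) = (-1)·(-8)/[(2)·(-5)] = -4/5
L_2(-3) = (-1)·(-3)/[(7)·(5)] = 3/35
Sum: 7·(12/7) + (-9)·(-4/5) + 4·(3/35) = 684/35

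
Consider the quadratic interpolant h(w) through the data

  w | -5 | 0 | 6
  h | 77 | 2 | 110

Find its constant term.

2

Build the Lagrange basis polynomials:
L_0(w) = w(w - 6) / [55] = (1/55)w^2 - (6/55)w
L_1(w) = (w + 5)(w - 6) / [-30] = -(1/30)w^2 + (1/30)w + 1
L_2(w) = (w + 5)w / [66] = (1/66)w^2 + (5/66)w
h(w) = 77·L_0 + 2·L_1 + 110·L_2
Only the constant term is needed; take it from each L_i and combine:
77·(0) + 2·(1) + 110·(0) = 2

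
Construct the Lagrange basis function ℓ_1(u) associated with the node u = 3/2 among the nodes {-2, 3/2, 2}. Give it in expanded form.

ℓ_1(u) = (u + 2)(u - 2) / [(7/2)·(-1/2)]
       = (u^2 - 4) / (-7/4)

ℓ_1(u) = -(4/7)u^2 + 16/7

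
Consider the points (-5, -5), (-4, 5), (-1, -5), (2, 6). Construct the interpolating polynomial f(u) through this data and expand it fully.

L_0(u) = (u + 4)(u + 1)(u - 2) / [-28] = -(1/28)u^3 - (3/28)u^2 + (3/14)u + 2/7
L_1(u) = (u + 5)(u + 1)(u - 2) / [18] = (1/18)u^3 + (2/9)u^2 - (7/18)u - 5/9
L_2(u) = (u + 5)(u + 4)(u - 2) / [-36] = -(1/36)u^3 - (7/36)u^2 - (1/18)u + 10/9
L_3(u) = (u + 5)(u + 4)(u + 1) / [126] = (1/126)u^3 + (5/63)u^2 + (29/126)u + 10/63
f(u) = (-5)·L_0 + 5·L_1 + (-5)·L_2 + 6·L_3
  (-5)·L_0(u) = (5/28)u^3 + (15/28)u^2 - (15/14)u - 10/7
  5·L_1(u) = (5/18)u^3 + (10/9)u^2 - (35/18)u - 25/9
  (-5)·L_2(u) = (5/36)u^3 + (35/36)u^2 + (5/18)u - 50/9
  6·L_3(u) = (1/21)u^3 + (10/21)u^2 + (29/21)u + 20/21
Adding term by term: (9/14)u^3 + (65/21)u^2 - (19/14)u - 185/21

f(u) = (9/14)u^3 + (65/21)u^2 - (19/14)u - 185/21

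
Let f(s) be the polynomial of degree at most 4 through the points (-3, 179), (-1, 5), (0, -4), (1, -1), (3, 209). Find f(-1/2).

Evaluate each Lagrange basis at s = -1/2:
L_0(-1/2) = (1/2)·(-1/2)·(-3/2)·(-7/2)/[(-2)·(-3)·(-4)·(-6)] = -7/768
L_1(-1/2) = (5/2)·(-1/2)·(-3/2)·(-7/2)/[(2)·(-1)·(-2)·(-4)] = 105/256
L_2(-1/2) = (5/2)·(1/2)·(-3/2)·(-7/2)/[(3)·(1)·(-1)·(-3)] = 35/48
L_3(-1/2) = (5/2)·(1/2)·(-1/2)·(-7/2)/[(4)·(2)·(1)·(-2)] = -35/256
L_4(-1/2) = (5/2)·(1/2)·(-1/2)·(-3/2)/[(6)·(4)·(3)·(2)] = 5/768
Sum: 179·(-7/768) + 5·(105/256) + (-4)·(35/48) + (-1)·(-35/256) + 209·(5/768) = -1

-1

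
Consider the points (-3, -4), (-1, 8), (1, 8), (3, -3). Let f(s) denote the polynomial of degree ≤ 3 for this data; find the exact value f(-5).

-29

Evaluate each Lagrange basis at s = -5:
L_0(-5) = (-4)·(-6)·(-8)/[(-2)·(-4)·(-6)] = 4
L_1(-5) = (-2)·(-6)·(-8)/[(2)·(-2)·(-4)] = -6
L_2(-5) = (-2)·(-4)·(-8)/[(4)·(2)·(-2)] = 4
L_3(-5) = (-2)·(-4)·(-6)/[(6)·(4)·(2)] = -1
Sum: (-4)·(4) + 8·(-6) + 8·(4) + (-3)·(-1) = -29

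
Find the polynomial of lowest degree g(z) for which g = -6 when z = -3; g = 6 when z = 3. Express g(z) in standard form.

L_0(z) = (z - 3) / [-6] = -(1/6)z + 1/2
L_1(z) = (z + 3) / [6] = (1/6)z + 1/2
g(z) = (-6)·L_0 + 6·L_1
  (-6)·L_0(z) = z - 3
  6·L_1(z) = z + 3
Adding term by term: 2z

g(z) = 2z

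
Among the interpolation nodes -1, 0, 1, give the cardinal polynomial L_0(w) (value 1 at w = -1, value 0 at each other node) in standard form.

L_0(w) = w(w - 1) / [(-1)·(-2)]
       = (w^2 - w) / (2)

L_0(w) = (1/2)w^2 - (1/2)w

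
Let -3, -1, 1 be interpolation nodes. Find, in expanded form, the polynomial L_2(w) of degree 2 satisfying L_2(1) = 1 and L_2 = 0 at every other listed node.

L_2(w) = (1/8)w^2 + (1/2)w + 3/8

L_2(w) = (w + 3)(w + 1) / [(4)·(2)]
       = (w^2 + 4w + 3) / (8)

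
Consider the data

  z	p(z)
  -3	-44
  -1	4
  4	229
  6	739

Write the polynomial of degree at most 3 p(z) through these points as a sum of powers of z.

Build the Lagrange basis polynomials:
L_0(z) = (z + 1)(z - 4)(z - 6) / [-126] = -(1/126)z^3 + (1/14)z^2 - (1/9)z - 4/21
L_1(z) = (z + 3)(z - 4)(z - 6) / [70] = (1/70)z^3 - (1/10)z^2 - (3/35)z + 36/35
L_2(z) = (z + 3)(z + 1)(z - 6) / [-70] = -(1/70)z^3 + (1/35)z^2 + (3/10)z + 9/35
L_3(z) = (z + 3)(z + 1)(z - 4) / [126] = (1/126)z^3 - (13/126)z - 2/21
p(z) = (-44)·L_0 + 4·L_1 + 229·L_2 + 739·L_3
  (-44)·L_0(z) = (22/63)z^3 - (22/7)z^2 + (44/9)z + 176/21
  4·L_1(z) = (2/35)z^3 - (2/5)z^2 - (12/35)z + 144/35
  229·L_2(z) = -(229/70)z^3 + (229/35)z^2 + (687/10)z + 2061/35
  739·L_3(z) = (739/126)z^3 - (9607/126)z - 1478/21
Adding term by term: 3z^3 + 3z^2 - 3z + 1

p(z) = 3z^3 + 3z^2 - 3z + 1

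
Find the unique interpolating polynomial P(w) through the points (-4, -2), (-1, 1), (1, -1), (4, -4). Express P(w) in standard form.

P(w) = (1/20)w^3 - (1/5)w^2 - (21/20)w + 1/5

Build the Lagrange basis polynomials:
L_0(w) = (w + 1)(w - 1)(w - 4) / [-120] = -(1/120)w^3 + (1/30)w^2 + (1/120)w - 1/30
L_1(w) = (w + 4)(w - 1)(w - 4) / [30] = (1/30)w^3 - (1/30)w^2 - (8/15)w + 8/15
L_2(w) = (w + 4)(w + 1)(w - 4) / [-30] = -(1/30)w^3 - (1/30)w^2 + (8/15)w + 8/15
L_3(w) = (w + 4)(w + 1)(w - 1) / [120] = (1/120)w^3 + (1/30)w^2 - (1/120)w - 1/30
P(w) = (-2)·L_0 + 1·L_1 + (-1)·L_2 + (-4)·L_3
  (-2)·L_0(w) = (1/60)w^3 - (1/15)w^2 - (1/60)w + 1/15
  1·L_1(w) = (1/30)w^3 - (1/30)w^2 - (8/15)w + 8/15
  (-1)·L_2(w) = (1/30)w^3 + (1/30)w^2 - (8/15)w - 8/15
  (-4)·L_3(w) = -(1/30)w^3 - (2/15)w^2 + (1/30)w + 2/15
Adding term by term: (1/20)w^3 - (1/5)w^2 - (21/20)w + 1/5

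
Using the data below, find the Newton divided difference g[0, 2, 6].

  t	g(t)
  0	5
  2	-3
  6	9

7/6

g[0,2] = (-3 - 5) / (2 - 0) = -4
g[2,6] = (9 - (-3)) / (6 - 2) = 3
g[0,2,6] = (3 - (-4)) / (6 - 0) = 7/6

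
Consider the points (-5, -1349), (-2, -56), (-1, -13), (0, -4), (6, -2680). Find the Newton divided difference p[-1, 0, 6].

-65

p[-1,0] = (-4 - (-13)) / (0 - (-1)) = 9
p[0,6] = (-2680 - (-4)) / (6 - 0) = -446
p[-1,0,6] = (-446 - 9) / (6 - (-1)) = -65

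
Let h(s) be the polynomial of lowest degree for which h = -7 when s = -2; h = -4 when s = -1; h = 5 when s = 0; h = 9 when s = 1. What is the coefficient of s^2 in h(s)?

-5/2

Build the Lagrange basis polynomials:
L_0(s) = (s + 1)s(s - 1) / [-6] = -(1/6)s^3 + (1/6)s
L_1(s) = (s + 2)s(s - 1) / [2] = (1/2)s^3 + (1/2)s^2 - s
L_2(s) = (s + 2)(s + 1)(s - 1) / [-2] = -(1/2)s^3 - s^2 + (1/2)s + 1
L_3(s) = (s + 2)(s + 1)s / [6] = (1/6)s^3 + (1/2)s^2 + (1/3)s
h(s) = (-7)·L_0 + (-4)·L_1 + 5·L_2 + 9·L_3
Only the coefficient of s^2 is needed; take it from each L_i and combine:
(-7)·(0) + (-4)·(1/2) + 5·(-1) + 9·(1/2) = -5/2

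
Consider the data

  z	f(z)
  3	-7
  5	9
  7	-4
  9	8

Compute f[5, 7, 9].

25/8

f[5,7] = (-4 - 9) / (7 - 5) = -13/2
f[7,9] = (8 - (-4)) / (9 - 7) = 6
f[5,7,9] = (6 - (-13/2)) / (9 - 5) = 25/8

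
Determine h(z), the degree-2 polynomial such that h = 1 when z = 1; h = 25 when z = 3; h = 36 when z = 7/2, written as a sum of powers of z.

h(z) = 4z^2 - 4z + 1

Newton's divided differences:
h[1,3] = (25 - 1) / (3 - 1) = 12
h[3,7/2] = (36 - 25) / (7/2 - 3) = 22
h[1,3,7/2] = (22 - 12) / (7/2 - 1) = 4
h(z) = 1 + 12·(z - 1) + 4·(z - 1)(z - 3)
Expanding: h(z) = 4z^2 - 4z + 1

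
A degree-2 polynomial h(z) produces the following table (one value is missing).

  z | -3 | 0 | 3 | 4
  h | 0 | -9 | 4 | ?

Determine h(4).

The 3 known values determine h uniquely (degree ≤ 2).
Evaluate each Lagrange basis at z = 4:
L_0(4) = (4)·(1)/[(-3)·(-6)] = 2/9
L_1(4) = (7)·(1)/[(3)·(-3)] = -7/9
L_2(4) = (7)·(4)/[(6)·(3)] = 14/9
Sum: 0 + (-9)·(-7/9) + 4·(14/9) = 119/9

119/9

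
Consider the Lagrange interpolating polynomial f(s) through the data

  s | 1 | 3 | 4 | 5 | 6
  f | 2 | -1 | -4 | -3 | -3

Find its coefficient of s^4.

The leading coefficient equals the top divided difference f[1,3,4,5,6].
f[1,3] = (-1 - 2) / (3 - 1) = -3/2
f[3,4] = (-4 - (-1)) / (4 - 3) = -3
f[4,5] = (-3 - (-4)) / (5 - 4) = 1
f[5,6] = (-3 - (-3)) / (6 - 5) = 0
f[1,3,4] = (-3 - (-3/2)) / (4 - 1) = -1/2
f[3,4,5] = (1 - (-3)) / (5 - 3) = 2
f[4,5,6] = (0 - 1) / (6 - 4) = -1/2
f[1,3,4,5] = (2 - (-1/2)) / (5 - 1) = 5/8
f[3,4,5,6] = (-1/2 - 2) / (6 - 3) = -5/6
f[1,3,4,5,6] = (-5/6 - 5/8) / (6 - 1) = -7/24

-7/24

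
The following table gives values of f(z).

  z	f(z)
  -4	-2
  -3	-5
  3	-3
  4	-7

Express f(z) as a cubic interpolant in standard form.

L_0(z) = (z + 3)(z - 3)(z - 4) / [-56] = -(1/56)z^3 + (1/14)z^2 + (9/56)z - 9/14
L_1(z) = (z + 4)(z - 3)(z - 4) / [42] = (1/42)z^3 - (1/14)z^2 - (8/21)z + 8/7
L_2(z) = (z + 4)(z + 3)(z - 4) / [-42] = -(1/42)z^3 - (1/14)z^2 + (8/21)z + 8/7
L_3(z) = (z + 4)(z + 3)(z - 3) / [56] = (1/56)z^3 + (1/14)z^2 - (9/56)z - 9/14
f(z) = (-2)·L_0 + (-5)·L_1 + (-3)·L_2 + (-7)·L_3
  (-2)·L_0(z) = (1/28)z^3 - (1/7)z^2 - (9/28)z + 9/7
  (-5)·L_1(z) = -(5/42)z^3 + (5/14)z^2 + (40/21)z - 40/7
  (-3)·L_2(z) = (1/14)z^3 + (3/14)z^2 - (8/7)z - 24/7
  (-7)·L_3(z) = -(1/8)z^3 - (1/2)z^2 + (9/8)z + 9/2
Adding term by term: -(23/168)z^3 - (1/14)z^2 + (263/168)z - 47/14

f(z) = -(23/168)z^3 - (1/14)z^2 + (263/168)z - 47/14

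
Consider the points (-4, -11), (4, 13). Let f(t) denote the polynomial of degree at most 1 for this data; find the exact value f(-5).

Evaluate each Lagrange basis at t = -5:
L_0(-5) = (-9)/[(-8)] = 9/8
L_1(-5) = (-1)/[(8)] = -1/8
Sum: (-11)·(9/8) + 13·(-1/8) = -14

-14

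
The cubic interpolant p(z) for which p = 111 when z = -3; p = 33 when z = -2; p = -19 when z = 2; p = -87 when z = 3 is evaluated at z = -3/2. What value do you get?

57/4

Using Newton's divided-difference form:
p[-3,-2] = (33 - 111) / (-2 - (-3)) = -78
p[-2,2] = (-19 - 33) / (2 - (-2)) = -13
p[2,3] = (-87 - (-19)) / (3 - 2) = -68
p[-3,-2,2] = (-13 - (-78)) / (2 - (-3)) = 13
p[-2,2,3] = (-68 - (-13)) / (3 - (-2)) = -11
p[-3,-2,2,3] = (-11 - 13) / (3 - (-3)) = -4
p(-3/2) = 111 + (-78)·(3/2) + 13·(3/2)·(1/2) + (-4)·(3/2)·(1/2)·(-7/2) = 57/4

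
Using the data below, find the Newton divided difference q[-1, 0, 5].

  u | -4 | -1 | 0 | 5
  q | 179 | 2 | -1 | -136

q[-1,0] = (-1 - 2) / (0 - (-1)) = -3
q[0,5] = (-136 - (-1)) / (5 - 0) = -27
q[-1,0,5] = (-27 - (-3)) / (5 - (-1)) = -4

-4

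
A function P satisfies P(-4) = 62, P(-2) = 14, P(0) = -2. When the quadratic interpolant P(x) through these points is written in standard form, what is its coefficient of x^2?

Build the Lagrange basis polynomials:
L_0(x) = (x + 2)x / [8] = (1/8)x^2 + (1/4)x
L_1(x) = (x + 4)x / [-4] = -(1/4)x^2 - x
L_2(x) = (x + 4)(x + 2) / [8] = (1/8)x^2 + (3/4)x + 1
P(x) = 62·L_0 + 14·L_1 + (-2)·L_2
Only the coefficient of x^2 is needed; take it from each L_i and combine:
62·(1/8) + 14·(-1/4) + (-2)·(1/8) = 4

4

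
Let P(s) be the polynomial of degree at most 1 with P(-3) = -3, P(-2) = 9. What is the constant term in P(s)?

L_0(s) = (s + 2) / [-1] = -s - 2
L_1(s) = (s + 3) / [1] = s + 3
P(s) = (-3)·L_0 + 9·L_1
Only the constant term is needed; take it from each L_i and combine:
(-3)·(-2) + 9·(3) = 33

33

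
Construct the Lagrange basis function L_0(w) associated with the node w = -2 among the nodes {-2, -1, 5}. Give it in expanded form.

L_0(w) = (1/7)w^2 - (4/7)w - 5/7

L_0(w) = (w + 1)(w - 5) / [(-1)·(-7)]
       = (w^2 - 4w - 5) / (7)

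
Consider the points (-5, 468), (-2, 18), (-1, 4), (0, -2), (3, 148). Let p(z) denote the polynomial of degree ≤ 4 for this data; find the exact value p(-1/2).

Using Newton's divided-difference form:
p[-5,-2] = (18 - 468) / (-2 - (-5)) = -150
p[-2,-1] = (4 - 18) / (-1 - (-2)) = -14
p[-1,0] = (-2 - 4) / (0 - (-1)) = -6
p[0,3] = (148 - (-2)) / (3 - 0) = 50
p[-5,-2,-1] = (-14 - (-150)) / (-1 - (-5)) = 34
p[-2,-1,0] = (-6 - (-14)) / (0 - (-2)) = 4
p[-1,0,3] = (50 - (-6)) / (3 - (-1)) = 14
p[-5,-2,-1,0] = (4 - 34) / (0 - (-5)) = -6
p[-2,-1,0,3] = (14 - 4) / (3 - (-2)) = 2
p[-5,-2,-1,0,3] = (2 - (-6)) / (3 - (-5)) = 1
p(-1/2) = 468 + (-150)·(9/2) + 34·(9/2)·(3/2) + (-6)·(9/2)·(3/2)·(1/2) + 1·(9/2)·(3/2)·(1/2)·(-1/2) = 9/16

9/16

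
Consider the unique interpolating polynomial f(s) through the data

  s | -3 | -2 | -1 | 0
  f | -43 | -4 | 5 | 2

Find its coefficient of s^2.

3

Build the Lagrange basis polynomials:
L_0(s) = (s + 2)(s + 1)s / [-6] = -(1/6)s^3 - (1/2)s^2 - (1/3)s
L_1(s) = (s + 3)(s + 1)s / [2] = (1/2)s^3 + 2s^2 + (3/2)s
L_2(s) = (s + 3)(s + 2)s / [-2] = -(1/2)s^3 - (5/2)s^2 - 3s
L_3(s) = (s + 3)(s + 2)(s + 1) / [6] = (1/6)s^3 + s^2 + (11/6)s + 1
f(s) = (-43)·L_0 + (-4)·L_1 + 5·L_2 + 2·L_3
Only the coefficient of s^2 is needed; take it from each L_i and combine:
(-43)·(-1/2) + (-4)·(2) + 5·(-5/2) + 2·(1) = 3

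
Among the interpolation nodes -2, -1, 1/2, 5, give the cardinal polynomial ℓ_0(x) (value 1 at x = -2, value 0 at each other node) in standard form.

ℓ_0(x) = (x + 1)(x - 1/2)(x - 5) / [(-1)·(-5/2)·(-7)]
       = (x^3 - (9/2)x^2 - 3x + 5/2) / (-35/2)

ℓ_0(x) = -(2/35)x^3 + (9/35)x^2 + (6/35)x - 1/7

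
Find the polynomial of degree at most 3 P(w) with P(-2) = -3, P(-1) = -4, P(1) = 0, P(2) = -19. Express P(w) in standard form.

Newton's divided differences:
P[-2,-1] = (-4 - (-3)) / (-1 - (-2)) = -1
P[-1,1] = (0 - (-4)) / (1 - (-1)) = 2
P[1,2] = (-19 - 0) / (2 - 1) = -19
P[-2,-1,1] = (2 - (-1)) / (1 - (-2)) = 1
P[-1,1,2] = (-19 - 2) / (2 - (-1)) = -7
P[-2,-1,1,2] = (-7 - 1) / (2 - (-2)) = -2
P(w) = -3 + (-1)·(w + 2) + 1·(w + 2)(w + 1) + (-2)·(w + 2)(w + 1)(w - 1)
Expanding: P(w) = -2w^3 - 3w^2 + 4w + 1

P(w) = -2w^3 - 3w^2 + 4w + 1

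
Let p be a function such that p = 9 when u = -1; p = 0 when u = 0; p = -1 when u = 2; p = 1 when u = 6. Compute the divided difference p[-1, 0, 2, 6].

p[-1,0] = (0 - 9) / (0 - (-1)) = -9
p[0,2] = (-1 - 0) / (2 - 0) = -1/2
p[2,6] = (1 - (-1)) / (6 - 2) = 1/2
p[-1,0,2] = (-1/2 - (-9)) / (2 - (-1)) = 17/6
p[0,2,6] = (1/2 - (-1/2)) / (6 - 0) = 1/6
p[-1,0,2,6] = (1/6 - 17/6) / (6 - (-1)) = -8/21

-8/21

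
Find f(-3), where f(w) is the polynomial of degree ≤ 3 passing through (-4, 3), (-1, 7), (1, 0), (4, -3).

Using Newton's divided-difference form:
f[-4,-1] = (7 - 3) / (-1 - (-4)) = 4/3
f[-1,1] = (0 - 7) / (1 - (-1)) = -7/2
f[1,4] = (-3 - 0) / (4 - 1) = -1
f[-4,-1,1] = (-7/2 - 4/3) / (1 - (-4)) = -29/30
f[-1,1,4] = (-1 - (-7/2)) / (4 - (-1)) = 1/2
f[-4,-1,1,4] = (1/2 - (-29/30)) / (4 - (-4)) = 11/60
f(-3) = 3 + (4/3)·(1) + (-29/30)·(1)·(-2) + (11/60)·(1)·(-2)·(-4) = 116/15

116/15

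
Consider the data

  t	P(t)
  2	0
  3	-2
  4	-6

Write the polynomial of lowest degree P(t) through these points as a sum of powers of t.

L_0(t) = (t - 3)(t - 4) / [2] = (1/2)t^2 - (7/2)t + 6
L_1(t) = (t - 2)(t - 4) / [-1] = -t^2 + 6t - 8
L_2(t) = (t - 2)(t - 3) / [2] = (1/2)t^2 - (5/2)t + 3
P(t) = 0·L_0 + (-2)·L_1 + (-6)·L_2
  0·L_0(t) = 0
  (-2)·L_1(t) = 2t^2 - 12t + 16
  (-6)·L_2(t) = -3t^2 + 15t - 18
Adding term by term: -t^2 + 3t - 2

P(t) = -t^2 + 3t - 2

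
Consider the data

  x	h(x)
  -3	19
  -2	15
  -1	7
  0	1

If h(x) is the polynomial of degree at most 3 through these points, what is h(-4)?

13

Evaluate each Lagrange basis at x = -4:
L_0(-4) = (-2)·(-3)·(-4)/[(-1)·(-2)·(-3)] = 4
L_1(-4) = (-1)·(-3)·(-4)/[(1)·(-1)·(-2)] = -6
L_2(-4) = (-1)·(-2)·(-4)/[(2)·(1)·(-1)] = 4
L_3(-4) = (-1)·(-2)·(-3)/[(3)·(2)·(1)] = -1
Sum: 19·(4) + 15·(-6) + 7·(4) + 1·(-1) = 13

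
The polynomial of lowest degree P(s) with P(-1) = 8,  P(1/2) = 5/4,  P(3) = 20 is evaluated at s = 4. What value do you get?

Using Newton's divided-difference form:
P[-1,1/2] = (5/4 - 8) / (1/2 - (-1)) = -9/2
P[1/2,3] = (20 - 5/4) / (3 - 1/2) = 15/2
P[-1,1/2,3] = (15/2 - (-9/2)) / (3 - (-1)) = 3
P(4) = 8 + (-9/2)·(5) + 3·(5)·(7/2) = 38

38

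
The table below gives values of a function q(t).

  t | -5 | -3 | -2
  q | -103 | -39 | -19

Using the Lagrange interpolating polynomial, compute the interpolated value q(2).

Evaluate each Lagrange basis at t = 2:
L_0(2) = (5)·(4)/[(-2)·(-3)] = 10/3
L_1(2) = (7)·(4)/[(2)·(-1)] = -14
L_2(2) = (7)·(5)/[(3)·(1)] = 35/3
Sum: (-103)·(10/3) + (-39)·(-14) + (-19)·(35/3) = -19

-19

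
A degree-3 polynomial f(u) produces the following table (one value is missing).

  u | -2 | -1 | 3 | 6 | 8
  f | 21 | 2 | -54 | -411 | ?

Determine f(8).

-979

The 4 known values determine f uniquely (degree ≤ 3).
L_0(8) = (9)·(5)·(2)/[(-1)·(-5)·(-8)] = -9/4
L_1(8) = (10)·(5)·(2)/[(1)·(-4)·(-7)] = 25/7
L_2(8) = (10)·(9)·(2)/[(5)·(4)·(-3)] = -3
L_3(8) = (10)·(9)·(5)/[(8)·(7)·(3)] = 75/28
Sum: 21·(-9/4) + 2·(25/7) + (-54)·(-3) + (-411)·(75/28) = -979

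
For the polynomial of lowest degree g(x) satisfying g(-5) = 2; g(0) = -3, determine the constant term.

Build the Lagrange basis polynomials:
L_0(x) = x / [-5] = -(1/5)x
L_1(x) = (x + 5) / [5] = (1/5)x + 1
g(x) = 2·L_0 + (-3)·L_1
Only the constant term is needed; take it from each L_i and combine:
2·(0) + (-3)·(1) = -3

-3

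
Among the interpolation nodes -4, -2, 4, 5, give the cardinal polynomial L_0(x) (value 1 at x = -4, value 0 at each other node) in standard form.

L_0(x) = -(1/144)x^3 + (7/144)x^2 - (1/72)x - 5/18

L_0(x) = (x + 2)(x - 4)(x - 5) / [(-2)·(-8)·(-9)]
       = (x^3 - 7x^2 + 2x + 40) / (-144)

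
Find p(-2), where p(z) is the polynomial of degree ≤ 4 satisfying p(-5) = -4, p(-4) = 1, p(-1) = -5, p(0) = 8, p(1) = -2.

Using Newton's divided-difference form:
p[-5,-4] = (1 - (-4)) / (-4 - (-5)) = 5
p[-4,-1] = (-5 - 1) / (-1 - (-4)) = -2
p[-1,0] = (8 - (-5)) / (0 - (-1)) = 13
p[0,1] = (-2 - 8) / (1 - 0) = -10
p[-5,-4,-1] = (-2 - 5) / (-1 - (-5)) = -7/4
p[-4,-1,0] = (13 - (-2)) / (0 - (-4)) = 15/4
p[-1,0,1] = (-10 - 13) / (1 - (-1)) = -23/2
p[-5,-4,-1,0] = (15/4 - (-7/4)) / (0 - (-5)) = 11/10
p[-4,-1,0,1] = (-23/2 - 15/4) / (1 - (-4)) = -61/20
p[-5,-4,-1,0,1] = (-61/20 - 11/10) / (1 - (-5)) = -83/120
p(-2) = -4 + 5·(3) + (-7/4)·(3)·(2) + (11/10)·(3)·(2)·(-1) + (-83/120)·(3)·(2)·(-1)·(-2) = -72/5

-72/5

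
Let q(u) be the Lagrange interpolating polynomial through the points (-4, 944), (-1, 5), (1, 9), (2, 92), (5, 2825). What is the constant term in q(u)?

0

Build the Lagrange basis polynomials:
L_0(u) = (u + 1)(u - 1)(u - 2)(u - 5) / [810] = (1/810)u^4 - (7/810)u^3 + (1/90)u^2 + (7/810)u - 1/81
L_1(u) = (u + 4)(u - 1)(u - 2)(u - 5) / [-108] = -(1/108)u^4 + (1/27)u^3 + (5/36)u^2 - (29/54)u + 10/27
L_2(u) = (u + 4)(u + 1)(u - 2)(u - 5) / [40] = (1/40)u^4 - (1/20)u^3 - (21/40)u^2 + (11/20)u + 1
L_3(u) = (u + 4)(u + 1)(u - 1)(u - 5) / [-54] = -(1/54)u^4 + (1/54)u^3 + (7/18)u^2 - (1/54)u - 10/27
L_4(u) = (u + 4)(u + 1)(u - 1)(u - 2) / [648] = (1/648)u^4 + (1/324)u^3 - (1/72)u^2 - (1/324)u + 1/81
q(u) = 944·L_0 + 5·L_1 + 9·L_2 + 92·L_3 + 2825·L_4
Only the constant term is needed; take it from each L_i and combine:
944·(-1/81) + 5·(10/27) + 9·(1) + 92·(-10/27) + 2825·(1/81) = 0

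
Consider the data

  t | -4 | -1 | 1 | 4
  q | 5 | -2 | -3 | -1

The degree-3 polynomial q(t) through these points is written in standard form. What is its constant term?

Build the Lagrange basis polynomials:
L_0(t) = (t + 1)(t - 1)(t - 4) / [-120] = -(1/120)t^3 + (1/30)t^2 + (1/120)t - 1/30
L_1(t) = (t + 4)(t - 1)(t - 4) / [30] = (1/30)t^3 - (1/30)t^2 - (8/15)t + 8/15
L_2(t) = (t + 4)(t + 1)(t - 4) / [-30] = -(1/30)t^3 - (1/30)t^2 + (8/15)t + 8/15
L_3(t) = (t + 4)(t + 1)(t - 1) / [120] = (1/120)t^3 + (1/30)t^2 - (1/120)t - 1/30
q(t) = 5·L_0 + (-2)·L_1 + (-3)·L_2 + (-1)·L_3
Only the constant term is needed; take it from each L_i and combine:
5·(-1/30) + (-2)·(8/15) + (-3)·(8/15) + (-1)·(-1/30) = -14/5

-14/5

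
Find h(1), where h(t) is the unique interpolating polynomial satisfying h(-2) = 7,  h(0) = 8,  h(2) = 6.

Using Newton's divided-difference form:
h[-2,0] = (8 - 7) / (0 - (-2)) = 1/2
h[0,2] = (6 - 8) / (2 - 0) = -1
h[-2,0,2] = (-1 - 1/2) / (2 - (-2)) = -3/8
h(1) = 7 + (1/2)·(3) + (-3/8)·(3)·(1) = 59/8

59/8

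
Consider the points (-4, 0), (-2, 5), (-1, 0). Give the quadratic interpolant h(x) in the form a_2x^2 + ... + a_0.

h(x) = -(5/2)x^2 - (25/2)x - 10

Newton's divided differences:
h[-4,-2] = (5 - 0) / (-2 - (-4)) = 5/2
h[-2,-1] = (0 - 5) / (-1 - (-2)) = -5
h[-4,-2,-1] = (-5 - 5/2) / (-1 - (-4)) = -5/2
h(x) = (5/2)·(x + 4) + (-5/2)·(x + 4)(x + 2)
Expanding: h(x) = -(5/2)x^2 - (25/2)x - 10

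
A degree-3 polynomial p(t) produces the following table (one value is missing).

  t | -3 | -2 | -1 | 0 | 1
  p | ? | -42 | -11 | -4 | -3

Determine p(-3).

-115

The 4 known values determine p uniquely (degree ≤ 3).
L_0(-3) = (-2)·(-3)·(-4)/[(-1)·(-2)·(-3)] = 4
L_1(-3) = (-1)·(-3)·(-4)/[(1)·(-1)·(-2)] = -6
L_2(-3) = (-1)·(-2)·(-4)/[(2)·(1)·(-1)] = 4
L_3(-3) = (-1)·(-2)·(-3)/[(3)·(2)·(1)] = -1
Sum: (-42)·(4) + (-11)·(-6) + (-4)·(4) + (-3)·(-1) = -115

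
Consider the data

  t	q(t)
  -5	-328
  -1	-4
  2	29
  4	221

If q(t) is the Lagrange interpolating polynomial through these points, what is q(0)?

-3

Evaluate each Lagrange basis at t = 0:
L_0(0) = (1)·(-2)·(-4)/[(-4)·(-7)·(-9)] = -2/63
L_1(0) = (5)·(-2)·(-4)/[(4)·(-3)·(-5)] = 2/3
L_2(0) = (5)·(1)·(-4)/[(7)·(3)·(-2)] = 10/21
L_3(0) = (5)·(1)·(-2)/[(9)·(5)·(2)] = -1/9
Sum: (-328)·(-2/63) + (-4)·(2/3) + 29·(10/21) + 221·(-1/9) = -3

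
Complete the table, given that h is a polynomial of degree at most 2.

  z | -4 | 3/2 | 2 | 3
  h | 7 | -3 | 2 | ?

The 3 known values determine h uniquely (degree ≤ 2).
Evaluate each Lagrange basis at z = 3:
L_0(3) = (3/2)·(1)/[(-11/2)·(-6)] = 1/22
L_1(3) = (7)·(1)/[(11/2)·(-1/2)] = -28/11
L_2(3) = (7)·(3/2)/[(6)·(1/2)] = 7/2
Sum: 7·(1/22) + (-3)·(-28/11) + 2·(7/2) = 329/22

329/22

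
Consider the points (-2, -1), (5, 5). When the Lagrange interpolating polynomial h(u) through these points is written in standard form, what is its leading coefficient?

The leading coefficient equals the top divided difference h[-2,5].
h[-2,5] = (5 - (-1)) / (5 - (-2)) = 6/7

6/7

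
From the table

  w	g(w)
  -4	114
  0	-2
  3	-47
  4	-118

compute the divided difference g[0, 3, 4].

g[0,3] = (-47 - (-2)) / (3 - 0) = -15
g[3,4] = (-118 - (-47)) / (4 - 3) = -71
g[0,3,4] = (-71 - (-15)) / (4 - 0) = -14

-14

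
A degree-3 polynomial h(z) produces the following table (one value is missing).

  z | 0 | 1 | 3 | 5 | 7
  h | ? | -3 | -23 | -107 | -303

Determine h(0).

The 4 known values determine h uniquely (degree ≤ 3).
Evaluate each Lagrange basis at z = 0:
L_0(0) = (-3)·(-5)·(-7)/[(-2)·(-4)·(-6)] = 35/16
L_1(0) = (-1)·(-5)·(-7)/[(2)·(-2)·(-4)] = -35/16
L_2(0) = (-1)·(-3)·(-7)/[(4)·(2)·(-2)] = 21/16
L_3(0) = (-1)·(-3)·(-5)/[(6)·(4)·(2)] = -5/16
Sum: (-3)·(35/16) + (-23)·(-35/16) + (-107)·(21/16) + (-303)·(-5/16) = -2

-2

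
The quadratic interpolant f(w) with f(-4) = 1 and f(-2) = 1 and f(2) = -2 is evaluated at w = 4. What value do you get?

Evaluate each Lagrange basis at w = 4:
L_0(4) = (6)·(2)/[(-2)·(-6)] = 1
L_1(4) = (8)·(2)/[(2)·(-4)] = -2
L_2(4) = (8)·(6)/[(6)·(4)] = 2
Sum: 1·(1) + 1·(-2) + (-2)·(2) = -5

-5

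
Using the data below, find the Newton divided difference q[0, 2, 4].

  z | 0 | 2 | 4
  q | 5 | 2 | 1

q[0,2] = (2 - 5) / (2 - 0) = -3/2
q[2,4] = (1 - 2) / (4 - 2) = -1/2
q[0,2,4] = (-1/2 - (-3/2)) / (4 - 0) = 1/4

1/4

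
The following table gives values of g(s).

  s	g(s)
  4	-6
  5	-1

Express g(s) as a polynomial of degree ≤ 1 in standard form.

g(s) = 5s - 26

Build the Lagrange basis polynomials:
L_0(s) = (s - 5) / [-1] = -s + 5
L_1(s) = (s - 4) / [1] = s - 4
g(s) = (-6)·L_0 + (-1)·L_1
  (-6)·L_0(s) = 6s - 30
  (-1)·L_1(s) = -s + 4
Adding term by term: 5s - 26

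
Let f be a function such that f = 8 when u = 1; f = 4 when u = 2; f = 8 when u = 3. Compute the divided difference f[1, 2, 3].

f[1,2] = (4 - 8) / (2 - 1) = -4
f[2,3] = (8 - 4) / (3 - 2) = 4
f[1,2,3] = (4 - (-4)) / (3 - 1) = 4

4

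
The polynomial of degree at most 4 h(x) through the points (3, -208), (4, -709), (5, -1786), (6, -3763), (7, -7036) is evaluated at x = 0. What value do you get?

-1

Evaluate each Lagrange basis at x = 0:
L_0(0) = (-4)·(-5)·(-6)·(-7)/[(-1)·(-2)·(-3)·(-4)] = 35
L_1(0) = (-3)·(-5)·(-6)·(-7)/[(1)·(-1)·(-2)·(-3)] = -105
L_2(0) = (-3)·(-4)·(-6)·(-7)/[(2)·(1)·(-1)·(-2)] = 126
L_3(0) = (-3)·(-4)·(-5)·(-7)/[(3)·(2)·(1)·(-1)] = -70
L_4(0) = (-3)·(-4)·(-5)·(-6)/[(4)·(3)·(2)·(1)] = 15
Sum: (-208)·(35) + (-709)·(-105) + (-1786)·(126) + (-3763)·(-70) + (-7036)·(15) = -1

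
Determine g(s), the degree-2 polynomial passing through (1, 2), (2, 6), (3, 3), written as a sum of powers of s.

g(s) = -(7/2)s^2 + (29/2)s - 9

Newton's divided differences:
g[1,2] = (6 - 2) / (2 - 1) = 4
g[2,3] = (3 - 6) / (3 - 2) = -3
g[1,2,3] = (-3 - 4) / (3 - 1) = -7/2
g(s) = 2 + 4·(s - 1) + (-7/2)·(s - 1)(s - 2)
Expanding: g(s) = -(7/2)s^2 + (29/2)s - 9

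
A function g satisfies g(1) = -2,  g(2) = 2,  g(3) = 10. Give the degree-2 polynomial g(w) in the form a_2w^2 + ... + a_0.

g(w) = 2w^2 - 2w - 2

Newton's divided differences:
g[1,2] = (2 - (-2)) / (2 - 1) = 4
g[2,3] = (10 - 2) / (3 - 2) = 8
g[1,2,3] = (8 - 4) / (3 - 1) = 2
g(w) = -2 + 4·(w - 1) + 2·(w - 1)(w - 2)
Expanding: g(w) = 2w^2 - 2w - 2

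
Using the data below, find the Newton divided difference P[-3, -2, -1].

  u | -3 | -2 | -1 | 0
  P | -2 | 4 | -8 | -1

P[-3,-2] = (4 - (-2)) / (-2 - (-3)) = 6
P[-2,-1] = (-8 - 4) / (-1 - (-2)) = -12
P[-3,-2,-1] = (-12 - 6) / (-1 - (-3)) = -9

-9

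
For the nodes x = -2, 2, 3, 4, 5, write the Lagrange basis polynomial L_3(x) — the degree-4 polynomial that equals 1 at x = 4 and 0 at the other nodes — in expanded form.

L_3(x) = -(1/12)x^4 + (2/3)x^3 - (11/12)x^2 - (8/3)x + 5

L_3(x) = (x + 2)(x - 2)(x - 3)(x - 5) / [(6)·(2)·(1)·(-1)]
       = (x^4 - 8x^3 + 11x^2 + 32x - 60) / (-12)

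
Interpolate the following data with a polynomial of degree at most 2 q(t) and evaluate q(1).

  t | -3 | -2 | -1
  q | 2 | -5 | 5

76

Evaluate each Lagrange basis at t = 1:
L_0(1) = (3)·(2)/[(-1)·(-2)] = 3
L_1(1) = (4)·(2)/[(1)·(-1)] = -8
L_2(1) = (4)·(3)/[(2)·(1)] = 6
Sum: 2·(3) + (-5)·(-8) + 5·(6) = 76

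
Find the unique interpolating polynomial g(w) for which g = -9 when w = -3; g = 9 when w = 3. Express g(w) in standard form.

g(w) = 3w

Build the Lagrange basis polynomials:
L_0(w) = (w - 3) / [-6] = -(1/6)w + 1/2
L_1(w) = (w + 3) / [6] = (1/6)w + 1/2
g(w) = (-9)·L_0 + 9·L_1
  (-9)·L_0(w) = (3/2)w - 9/2
  9·L_1(w) = (3/2)w + 9/2
Adding term by term: 3w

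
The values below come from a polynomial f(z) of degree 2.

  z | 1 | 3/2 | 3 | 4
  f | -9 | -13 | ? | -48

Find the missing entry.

-31

The 3 known values determine f uniquely (degree ≤ 2).
Evaluate each Lagrange basis at z = 3:
L_0(3) = (3/2)·(-1)/[(-1/2)·(-3)] = -1
L_1(3) = (2)·(-1)/[(1/2)·(-5/2)] = 8/5
L_2(3) = (2)·(3/2)/[(3)·(5/2)] = 2/5
Sum: (-9)·(-1) + (-13)·(8/5) + (-48)·(2/5) = -31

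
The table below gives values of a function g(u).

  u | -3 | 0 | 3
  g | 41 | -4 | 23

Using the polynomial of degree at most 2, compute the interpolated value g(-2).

Evaluate each Lagrange basis at u = -2:
L_0(-2) = (-2)·(-5)/[(-3)·(-6)] = 5/9
L_1(-2) = (1)·(-5)/[(3)·(-3)] = 5/9
L_2(-2) = (1)·(-2)/[(6)·(3)] = -1/9
Sum: 41·(5/9) + (-4)·(5/9) + 23·(-1/9) = 18

18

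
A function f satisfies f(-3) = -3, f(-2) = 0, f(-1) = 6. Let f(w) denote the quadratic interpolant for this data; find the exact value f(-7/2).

Using Newton's divided-difference form:
f[-3,-2] = (0 - (-3)) / (-2 - (-3)) = 3
f[-2,-1] = (6 - 0) / (-1 - (-2)) = 6
f[-3,-2,-1] = (6 - 3) / (-1 - (-3)) = 3/2
f(-7/2) = -3 + 3·(-1/2) + (3/2)·(-1/2)·(-3/2) = -27/8

-27/8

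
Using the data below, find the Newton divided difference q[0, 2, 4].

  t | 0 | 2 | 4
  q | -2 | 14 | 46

2

q[0,2] = (14 - (-2)) / (2 - 0) = 8
q[2,4] = (46 - 14) / (4 - 2) = 16
q[0,2,4] = (16 - 8) / (4 - 0) = 2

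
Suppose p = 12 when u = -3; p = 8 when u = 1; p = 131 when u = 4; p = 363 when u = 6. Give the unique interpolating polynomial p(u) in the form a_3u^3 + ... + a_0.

Build the Lagrange basis polynomials:
L_0(u) = (u - 1)(u - 4)(u - 6) / [-252] = -(1/252)u^3 + (11/252)u^2 - (17/126)u + 2/21
L_1(u) = (u + 3)(u - 4)(u - 6) / [60] = (1/60)u^3 - (7/60)u^2 - (1/10)u + 6/5
L_2(u) = (u + 3)(u - 1)(u - 6) / [-42] = -(1/42)u^3 + (2/21)u^2 + (5/14)u - 3/7
L_3(u) = (u + 3)(u - 1)(u - 4) / [90] = (1/90)u^3 - (1/45)u^2 - (11/90)u + 2/15
p(u) = 12·L_0 + 8·L_1 + 131·L_2 + 363·L_3
  12·L_0(u) = -(1/21)u^3 + (11/21)u^2 - (34/21)u + 8/7
  8·L_1(u) = (2/15)u^3 - (14/15)u^2 - (4/5)u + 48/5
  131·L_2(u) = -(131/42)u^3 + (262/21)u^2 + (655/14)u - 393/7
  363·L_3(u) = (121/30)u^3 - (121/15)u^2 - (1331/30)u + 242/5
Adding term by term: u^3 + 4u^2 + 3

p(u) = u^3 + 4u^2 + 3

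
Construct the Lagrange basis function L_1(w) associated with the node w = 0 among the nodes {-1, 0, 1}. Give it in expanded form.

L_1(w) = -w^2 + 1

L_1(w) = (w + 1)(w - 1) / [(1)·(-1)]
       = (w^2 - 1) / (-1)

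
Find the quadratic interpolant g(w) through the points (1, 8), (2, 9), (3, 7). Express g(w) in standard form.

g(w) = -(3/2)w^2 + (11/2)w + 4

L_0(w) = (w - 2)(w - 3) / [2] = (1/2)w^2 - (5/2)w + 3
L_1(w) = (w - 1)(w - 3) / [-1] = -w^2 + 4w - 3
L_2(w) = (w - 1)(w - 2) / [2] = (1/2)w^2 - (3/2)w + 1
g(w) = 8·L_0 + 9·L_1 + 7·L_2
  8·L_0(w) = 4w^2 - 20w + 24
  9·L_1(w) = -9w^2 + 36w - 27
  7·L_2(w) = (7/2)w^2 - (21/2)w + 7
Adding term by term: -(3/2)w^2 + (11/2)w + 4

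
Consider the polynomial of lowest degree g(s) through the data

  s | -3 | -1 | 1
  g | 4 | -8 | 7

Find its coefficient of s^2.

The leading coefficient equals the top divided difference g[-3,-1,1].
g[-3,-1] = (-8 - 4) / (-1 - (-3)) = -6
g[-1,1] = (7 - (-8)) / (1 - (-1)) = 15/2
g[-3,-1,1] = (15/2 - (-6)) / (1 - (-3)) = 27/8

27/8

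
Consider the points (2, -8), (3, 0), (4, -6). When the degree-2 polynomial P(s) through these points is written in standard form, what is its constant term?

Build the Lagrange basis polynomials:
L_0(s) = (s - 3)(s - 4) / [2] = (1/2)s^2 - (7/2)s + 6
L_1(s) = (s - 2)(s - 4) / [-1] = -s^2 + 6s - 8
L_2(s) = (s - 2)(s - 3) / [2] = (1/2)s^2 - (5/2)s + 3
P(s) = (-8)·L_0 + 0·L_1 + (-6)·L_2
Only the constant term is needed; take it from each L_i and combine:
(-8)·(6) + 0·(-8) + (-6)·(3) = -66

-66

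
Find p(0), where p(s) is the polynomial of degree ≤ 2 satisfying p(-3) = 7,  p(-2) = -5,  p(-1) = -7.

Using Newton's divided-difference form:
p[-3,-2] = (-5 - 7) / (-2 - (-3)) = -12
p[-2,-1] = (-7 - (-5)) / (-1 - (-2)) = -2
p[-3,-2,-1] = (-2 - (-12)) / (-1 - (-3)) = 5
p(0) = 7 + (-12)·(3) + 5·(3)·(2) = 1

1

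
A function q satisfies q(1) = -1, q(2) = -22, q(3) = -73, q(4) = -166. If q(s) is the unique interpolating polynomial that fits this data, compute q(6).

L_0(6) = (4)·(3)·(2)/[(-1)·(-2)·(-3)] = -4
L_1(6) = (5)·(3)·(2)/[(1)·(-1)·(-2)] = 15
L_2(6) = (5)·(4)·(2)/[(2)·(1)·(-1)] = -20
L_3(6) = (5)·(4)·(3)/[(3)·(2)·(1)] = 10
Sum: (-1)·(-4) + (-22)·(15) + (-73)·(-20) + (-166)·(10) = -526

-526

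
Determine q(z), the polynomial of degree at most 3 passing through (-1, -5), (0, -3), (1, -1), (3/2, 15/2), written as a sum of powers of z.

L_0(z) = z(z - 1)(z - 3/2) / [-5] = -(1/5)z^3 + (1/2)z^2 - (3/10)z
L_1(z) = (z + 1)(z - 1)(z - 3/2) / [3/2] = (2/3)z^3 - z^2 - (2/3)z + 1
L_2(z) = (z + 1)z(z - 3/2) / [-1] = -z^3 + (1/2)z^2 + (3/2)z
L_3(z) = (z + 1)z(z - 1) / [15/8] = (8/15)z^3 - (8/15)z
q(z) = (-5)·L_0 + (-3)·L_1 + (-1)·L_2 + (15/2)·L_3
  (-5)·L_0(z) = z^3 - (5/2)z^2 + (3/2)z
  (-3)·L_1(z) = -2z^3 + 3z^2 + 2z - 3
  (-1)·L_2(z) = z^3 - (1/2)z^2 - (3/2)z
  (15/2)·L_3(z) = 4z^3 - 4z
Adding term by term: 4z^3 - 2z - 3

q(z) = 4z^3 - 2z - 3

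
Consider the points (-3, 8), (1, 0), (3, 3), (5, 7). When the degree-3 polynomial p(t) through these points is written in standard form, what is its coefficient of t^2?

Build the Lagrange basis polynomials:
L_0(t) = (t - 1)(t - 3)(t - 5) / [-192] = -(1/192)t^3 + (3/64)t^2 - (23/192)t + 5/64
L_1(t) = (t + 3)(t - 3)(t - 5) / [32] = (1/32)t^3 - (5/32)t^2 - (9/32)t + 45/32
L_2(t) = (t + 3)(t - 1)(t - 5) / [-24] = -(1/24)t^3 + (1/8)t^2 + (13/24)t - 5/8
L_3(t) = (t + 3)(t - 1)(t - 3) / [64] = (1/64)t^3 - (1/64)t^2 - (9/64)t + 9/64
p(t) = 8·L_0 + 0·L_1 + 3·L_2 + 7·L_3
Only the coefficient of t^2 is needed; take it from each L_i and combine:
8·(3/64) + 0·(-5/32) + 3·(1/8) + 7·(-1/64) = 41/64

41/64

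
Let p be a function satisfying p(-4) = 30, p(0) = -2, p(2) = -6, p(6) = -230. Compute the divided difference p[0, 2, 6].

p[0,2] = (-6 - (-2)) / (2 - 0) = -2
p[2,6] = (-230 - (-6)) / (6 - 2) = -56
p[0,2,6] = (-56 - (-2)) / (6 - 0) = -9

-9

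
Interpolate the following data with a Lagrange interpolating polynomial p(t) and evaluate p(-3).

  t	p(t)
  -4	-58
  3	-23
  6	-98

-35

L_0(-3) = (-6)·(-9)/[(-7)·(-10)] = 27/35
L_1(-3) = (1)·(-9)/[(7)·(-3)] = 3/7
L_2(-3) = (1)·(-6)/[(10)·(3)] = -1/5
Sum: (-58)·(27/35) + (-23)·(3/7) + (-98)·(-1/5) = -35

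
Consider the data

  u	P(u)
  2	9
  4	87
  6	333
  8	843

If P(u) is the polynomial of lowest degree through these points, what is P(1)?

Using Newton's divided-difference form:
P[2,4] = (87 - 9) / (4 - 2) = 39
P[4,6] = (333 - 87) / (6 - 4) = 123
P[6,8] = (843 - 333) / (8 - 6) = 255
P[2,4,6] = (123 - 39) / (6 - 2) = 21
P[4,6,8] = (255 - 123) / (8 - 4) = 33
P[2,4,6,8] = (33 - 21) / (8 - 2) = 2
P(1) = 9 + 39·(-1) + 21·(-1)·(-3) + 2·(-1)·(-3)·(-5) = 3

3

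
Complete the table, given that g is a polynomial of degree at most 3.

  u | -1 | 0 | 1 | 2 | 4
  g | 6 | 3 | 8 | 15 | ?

11

The 4 known values determine g uniquely (degree ≤ 3).
L_0(4) = (4)·(3)·(2)/[(-1)·(-2)·(-3)] = -4
L_1(4) = (5)·(3)·(2)/[(1)·(-1)·(-2)] = 15
L_2(4) = (5)·(4)·(2)/[(2)·(1)·(-1)] = -20
L_3(4) = (5)·(4)·(3)/[(3)·(2)·(1)] = 10
Sum: 6·(-4) + 3·(15) + 8·(-20) + 15·(10) = 11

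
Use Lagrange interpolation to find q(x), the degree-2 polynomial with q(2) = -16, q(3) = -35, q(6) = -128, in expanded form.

L_0(x) = (x - 3)(x - 6) / [4] = (1/4)x^2 - (9/4)x + 9/2
L_1(x) = (x - 2)(x - 6) / [-3] = -(1/3)x^2 + (8/3)x - 4
L_2(x) = (x - 2)(x - 3) / [12] = (1/12)x^2 - (5/12)x + 1/2
q(x) = (-16)·L_0 + (-35)·L_1 + (-128)·L_2
  (-16)·L_0(x) = -4x^2 + 36x - 72
  (-35)·L_1(x) = (35/3)x^2 - (280/3)x + 140
  (-128)·L_2(x) = -(32/3)x^2 + (160/3)x - 64
Adding term by term: -3x^2 - 4x + 4

q(x) = -3x^2 - 4x + 4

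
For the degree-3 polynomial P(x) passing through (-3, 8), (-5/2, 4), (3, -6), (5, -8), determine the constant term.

Build the Lagrange basis polynomials:
L_0(x) = (x + 5/2)(x - 3)(x - 5) / [-24] = -(1/24)x^3 + (11/48)x^2 + (5/24)x - 25/16
L_1(x) = (x + 3)(x - 3)(x - 5) / [165/8] = (8/165)x^3 - (8/33)x^2 - (24/55)x + 24/11
L_2(x) = (x + 3)(x + 5/2)(x - 5) / [-66] = -(1/66)x^3 - (1/132)x^2 + (10/33)x + 25/44
L_3(x) = (x + 3)(x + 5/2)(x - 3) / [120] = (1/120)x^3 + (1/48)x^2 - (3/40)x - 3/16
P(x) = 8·L_0 + 4·L_1 + (-6)·L_2 + (-8)·L_3
Only the constant term is needed; take it from each L_i and combine:
8·(-25/16) + 4·(24/11) + (-6)·(25/44) + (-8)·(-3/16) = -125/22

-125/22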